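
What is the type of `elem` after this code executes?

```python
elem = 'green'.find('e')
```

str.find() returns int (index, or -1)

int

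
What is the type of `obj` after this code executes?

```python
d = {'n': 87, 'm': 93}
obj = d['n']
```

Accessing dict[str, int] with key 'n' returns int value 87

int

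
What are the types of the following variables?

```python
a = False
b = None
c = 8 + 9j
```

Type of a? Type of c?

a is bool; c is complex

bool, complex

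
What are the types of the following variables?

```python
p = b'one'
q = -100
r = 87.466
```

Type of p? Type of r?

p is bytes; r is float

bytes, float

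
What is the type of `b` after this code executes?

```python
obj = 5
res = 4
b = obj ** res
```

int ** positive int returns int (5 ** 4 = 625)

int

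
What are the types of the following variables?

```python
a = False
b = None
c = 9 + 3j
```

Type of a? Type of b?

a is bool; b is NoneType

bool, NoneType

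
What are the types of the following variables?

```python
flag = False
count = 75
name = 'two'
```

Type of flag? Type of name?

flag is bool; name is str

bool, str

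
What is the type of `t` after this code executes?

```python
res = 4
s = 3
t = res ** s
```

int ** positive int returns int (4 ** 3 = 64)

int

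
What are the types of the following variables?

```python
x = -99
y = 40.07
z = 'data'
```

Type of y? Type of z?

y is float; z is str

float, str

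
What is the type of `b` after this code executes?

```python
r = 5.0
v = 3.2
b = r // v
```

float // float returns float (floor division preserves float type)

float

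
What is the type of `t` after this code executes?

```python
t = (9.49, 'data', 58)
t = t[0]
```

Index 0 of tuple is 9.49 which is float

float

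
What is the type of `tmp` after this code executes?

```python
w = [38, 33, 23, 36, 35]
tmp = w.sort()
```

list.sort() returns None (sorts in place)

NoneType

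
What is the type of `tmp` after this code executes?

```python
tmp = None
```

None has type NoneType

NoneType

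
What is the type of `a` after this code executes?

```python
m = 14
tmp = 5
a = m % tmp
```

int % int returns int (14 % 5 = 4)

int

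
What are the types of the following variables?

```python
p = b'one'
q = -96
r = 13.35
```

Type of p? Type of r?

p is bytes; r is float

bytes, float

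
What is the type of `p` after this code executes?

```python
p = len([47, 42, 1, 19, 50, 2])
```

len() always returns int

int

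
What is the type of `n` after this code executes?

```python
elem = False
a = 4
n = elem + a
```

bool + int returns int (False is 0, so 0 + 4 = 4)

int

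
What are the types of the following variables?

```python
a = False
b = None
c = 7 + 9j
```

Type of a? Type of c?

a is bool; c is complex

bool, complex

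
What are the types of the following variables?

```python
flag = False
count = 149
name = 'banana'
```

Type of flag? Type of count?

flag is bool; count is int

bool, int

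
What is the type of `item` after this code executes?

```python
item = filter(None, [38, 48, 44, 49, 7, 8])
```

filter() returns a filter iterator object

filter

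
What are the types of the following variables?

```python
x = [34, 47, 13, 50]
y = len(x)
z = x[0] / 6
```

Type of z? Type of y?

int / int returns float; len() returns int

float, int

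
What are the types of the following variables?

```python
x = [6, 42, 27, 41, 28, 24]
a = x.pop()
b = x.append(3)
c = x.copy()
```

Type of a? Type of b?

list.pop() returns the element (int); list.append() returns None

int, NoneType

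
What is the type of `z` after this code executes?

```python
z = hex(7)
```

hex() returns str representation

str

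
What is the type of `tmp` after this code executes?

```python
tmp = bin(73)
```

bin() returns str representation

str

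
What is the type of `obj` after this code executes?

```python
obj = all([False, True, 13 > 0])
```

all() returns bool

bool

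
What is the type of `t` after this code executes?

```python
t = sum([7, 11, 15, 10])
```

sum() of ints returns int

int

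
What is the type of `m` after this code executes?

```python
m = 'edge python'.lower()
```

str.lower() returns str

str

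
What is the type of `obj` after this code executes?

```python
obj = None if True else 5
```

Ternary: condition is True, if branch (None) taken → NoneType

NoneType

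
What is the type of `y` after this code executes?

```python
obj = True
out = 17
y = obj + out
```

bool + int returns int (True is 1, so 1 + 17 = 18)

int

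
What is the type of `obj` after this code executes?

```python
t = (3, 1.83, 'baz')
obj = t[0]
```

Index 0 of tuple is 3 which is int

int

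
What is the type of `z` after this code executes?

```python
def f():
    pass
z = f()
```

A function with no return statement returns None

NoneType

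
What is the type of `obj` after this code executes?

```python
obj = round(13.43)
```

round() with no ndigits arg returns int

int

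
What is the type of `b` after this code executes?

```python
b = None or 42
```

'or' with None returns the other value (42, int)

int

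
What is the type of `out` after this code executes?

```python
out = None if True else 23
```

Ternary: condition is True, if branch (None) taken → NoneType

NoneType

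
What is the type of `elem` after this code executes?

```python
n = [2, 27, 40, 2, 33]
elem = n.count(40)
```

list.count() returns int

int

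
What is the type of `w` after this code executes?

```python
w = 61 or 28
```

'or' returns the first truthy value (61, which is int)

int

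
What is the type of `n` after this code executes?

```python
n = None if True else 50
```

Ternary: condition is True, if branch (None) taken → NoneType

NoneType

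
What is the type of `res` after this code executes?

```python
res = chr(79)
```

chr() returns str (single character)

str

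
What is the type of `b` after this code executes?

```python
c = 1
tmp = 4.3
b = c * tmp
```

int * float returns float (1 * 4.3 = 4.3)

float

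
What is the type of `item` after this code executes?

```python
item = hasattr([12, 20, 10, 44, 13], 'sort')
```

hasattr() returns bool

bool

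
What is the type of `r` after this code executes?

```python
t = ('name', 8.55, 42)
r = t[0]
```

Index 0 of tuple is 'name' which is str

str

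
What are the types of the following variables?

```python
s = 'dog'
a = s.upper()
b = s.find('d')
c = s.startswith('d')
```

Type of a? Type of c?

str.upper() returns str; str.startswith() returns bool

str, bool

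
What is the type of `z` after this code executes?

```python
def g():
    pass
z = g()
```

A function with no return statement returns None

NoneType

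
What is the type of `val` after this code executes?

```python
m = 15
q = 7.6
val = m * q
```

int * float returns float (15 * 7.6 = 114.0)

float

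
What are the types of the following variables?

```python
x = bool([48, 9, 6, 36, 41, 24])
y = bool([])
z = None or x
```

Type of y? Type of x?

bool() returns bool; bool() returns bool

bool, bool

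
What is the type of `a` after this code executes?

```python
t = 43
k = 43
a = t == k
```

Equality comparison returns bool

bool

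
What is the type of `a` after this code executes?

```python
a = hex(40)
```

hex() returns str representation

str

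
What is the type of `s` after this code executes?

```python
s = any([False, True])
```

any() returns bool

bool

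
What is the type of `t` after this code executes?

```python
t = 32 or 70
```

'or' returns the first truthy value (32, which is int)

int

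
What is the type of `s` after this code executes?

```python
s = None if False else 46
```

Ternary: condition is False, else branch (46) taken → int

int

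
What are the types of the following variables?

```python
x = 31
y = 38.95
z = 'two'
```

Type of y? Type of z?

y is float; z is str

float, str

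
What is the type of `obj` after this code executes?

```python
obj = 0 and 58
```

'and' returns the first falsy value (0, which is int)

int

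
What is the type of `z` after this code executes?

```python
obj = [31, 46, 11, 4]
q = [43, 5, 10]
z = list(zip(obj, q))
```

list(zip(...)) returns a list of tuples

list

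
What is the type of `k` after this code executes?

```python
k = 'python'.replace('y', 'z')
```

str.replace() returns str

str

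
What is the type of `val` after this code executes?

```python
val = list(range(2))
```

list(range(...)) returns list

list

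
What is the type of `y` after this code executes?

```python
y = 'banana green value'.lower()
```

str.lower() returns str

str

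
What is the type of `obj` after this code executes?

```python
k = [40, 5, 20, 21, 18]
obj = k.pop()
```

list.pop() returns the popped element (int here)

int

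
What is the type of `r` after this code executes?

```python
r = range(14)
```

range() returns a range object

range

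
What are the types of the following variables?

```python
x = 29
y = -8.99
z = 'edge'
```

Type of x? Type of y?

x is int; y is float

int, float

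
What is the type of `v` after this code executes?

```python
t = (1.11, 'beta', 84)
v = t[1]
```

Index 1 of tuple is 'beta' which is str

str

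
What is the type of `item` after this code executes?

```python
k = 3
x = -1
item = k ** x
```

int ** negative int returns float

float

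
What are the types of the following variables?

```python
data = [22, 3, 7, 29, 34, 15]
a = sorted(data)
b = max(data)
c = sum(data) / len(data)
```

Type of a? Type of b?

sorted() returns list; max of ints returns int

list, int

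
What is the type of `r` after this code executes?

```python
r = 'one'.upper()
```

str.upper() returns str

str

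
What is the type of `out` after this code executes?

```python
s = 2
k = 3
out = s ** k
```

int ** positive int returns int (2 ** 3 = 8)

int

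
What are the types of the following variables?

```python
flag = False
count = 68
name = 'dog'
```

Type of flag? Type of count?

flag is bool; count is int

bool, int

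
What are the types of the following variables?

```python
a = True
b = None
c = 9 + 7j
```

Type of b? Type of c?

b is NoneType; c is complex

NoneType, complex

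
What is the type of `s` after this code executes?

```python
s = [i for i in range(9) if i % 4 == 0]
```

A list comprehension [...] produces a list

list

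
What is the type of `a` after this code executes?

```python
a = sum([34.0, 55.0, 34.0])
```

sum() of floats returns float

float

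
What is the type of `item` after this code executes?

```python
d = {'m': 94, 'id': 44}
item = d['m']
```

Accessing dict[str, int] with key 'm' returns int value 94

int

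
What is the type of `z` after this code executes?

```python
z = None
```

None has type NoneType

NoneType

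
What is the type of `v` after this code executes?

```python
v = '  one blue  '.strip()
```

str.strip() returns str

str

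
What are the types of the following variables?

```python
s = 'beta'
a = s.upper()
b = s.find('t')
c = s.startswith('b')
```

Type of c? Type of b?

str.startswith() returns bool; str.find() returns int

bool, int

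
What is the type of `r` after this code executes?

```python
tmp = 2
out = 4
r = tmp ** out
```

int ** positive int returns int (2 ** 4 = 16)

int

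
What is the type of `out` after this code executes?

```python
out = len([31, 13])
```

len() always returns int

int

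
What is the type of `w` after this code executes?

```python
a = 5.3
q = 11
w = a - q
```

float - int returns float (5.3 - 11 = -5.7)

float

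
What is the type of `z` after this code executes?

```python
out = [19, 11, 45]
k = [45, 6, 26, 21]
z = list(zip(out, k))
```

list(zip(...)) returns a list of tuples

list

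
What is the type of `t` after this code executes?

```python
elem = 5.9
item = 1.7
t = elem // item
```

float // float returns float (floor division preserves float type)

float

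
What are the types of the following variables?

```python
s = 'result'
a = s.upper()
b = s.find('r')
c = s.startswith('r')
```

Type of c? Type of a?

str.startswith() returns bool; str.upper() returns str

bool, str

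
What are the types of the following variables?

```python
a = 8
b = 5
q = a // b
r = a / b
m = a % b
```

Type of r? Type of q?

int / int returns float; int // int returns int

float, int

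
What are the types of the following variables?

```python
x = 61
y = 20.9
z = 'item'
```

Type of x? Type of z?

x is int; z is str

int, str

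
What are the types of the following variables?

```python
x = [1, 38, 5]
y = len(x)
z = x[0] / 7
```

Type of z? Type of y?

int / int returns float; len() returns int

float, int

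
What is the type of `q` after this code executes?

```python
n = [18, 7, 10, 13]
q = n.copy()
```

list.copy() returns list

list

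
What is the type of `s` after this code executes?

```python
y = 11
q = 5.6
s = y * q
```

int * float returns float (11 * 5.6 = 61.6)

float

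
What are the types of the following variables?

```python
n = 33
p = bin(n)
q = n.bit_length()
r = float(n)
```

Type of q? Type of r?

int.bit_length() returns int; float() returns float

int, float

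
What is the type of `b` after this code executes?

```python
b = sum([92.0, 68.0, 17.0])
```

sum() of floats returns float

float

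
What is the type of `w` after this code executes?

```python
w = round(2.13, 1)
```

round() with ndigits arg returns float

float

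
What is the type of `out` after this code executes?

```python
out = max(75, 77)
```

max() of ints returns int

int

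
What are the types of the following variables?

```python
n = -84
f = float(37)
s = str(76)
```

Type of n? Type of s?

n is int; s is str

int, str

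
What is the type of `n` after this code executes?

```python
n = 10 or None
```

'or' returns first truthy value (10, int)

int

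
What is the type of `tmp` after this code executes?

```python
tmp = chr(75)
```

chr() returns str (single character)

str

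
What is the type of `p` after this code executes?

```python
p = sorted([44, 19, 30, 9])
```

sorted() always returns list

list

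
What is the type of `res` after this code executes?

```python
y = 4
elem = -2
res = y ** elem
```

int ** negative int returns float

float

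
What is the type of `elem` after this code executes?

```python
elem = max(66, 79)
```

max() of ints returns int

int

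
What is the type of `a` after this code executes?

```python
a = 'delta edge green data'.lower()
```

str.lower() returns str

str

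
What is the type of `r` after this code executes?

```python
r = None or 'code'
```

'or' with None returns the other value ('code', str)

str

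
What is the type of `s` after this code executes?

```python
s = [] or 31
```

'or' returns first truthy value (31, which is int)

int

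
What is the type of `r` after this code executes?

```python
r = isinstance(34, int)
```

isinstance() returns bool

bool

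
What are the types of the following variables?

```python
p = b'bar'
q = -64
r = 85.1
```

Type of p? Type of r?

p is bytes; r is float

bytes, float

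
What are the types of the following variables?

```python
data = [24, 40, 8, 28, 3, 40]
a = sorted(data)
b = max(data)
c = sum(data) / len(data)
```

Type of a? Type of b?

sorted() returns list; max of ints returns int

list, int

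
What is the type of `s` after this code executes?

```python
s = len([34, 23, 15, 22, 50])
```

len() always returns int

int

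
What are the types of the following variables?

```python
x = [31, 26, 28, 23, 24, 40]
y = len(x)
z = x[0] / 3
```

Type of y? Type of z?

len() returns int; int / int returns float

int, float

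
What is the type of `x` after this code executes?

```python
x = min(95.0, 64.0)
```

min() of floats returns float

float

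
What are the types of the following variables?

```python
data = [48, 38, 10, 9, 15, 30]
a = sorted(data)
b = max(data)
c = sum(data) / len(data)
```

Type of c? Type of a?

int / int returns float; sorted() returns list

float, list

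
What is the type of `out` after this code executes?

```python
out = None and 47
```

'and' returns first falsy value (None)

NoneType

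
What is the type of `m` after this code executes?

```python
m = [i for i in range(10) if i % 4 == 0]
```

A list comprehension [...] produces a list

list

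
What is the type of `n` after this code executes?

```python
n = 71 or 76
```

'or' returns the first truthy value (71, which is int)

int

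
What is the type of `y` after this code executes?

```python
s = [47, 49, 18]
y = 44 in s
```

'in' operator returns bool

bool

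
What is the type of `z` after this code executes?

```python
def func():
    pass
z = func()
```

A function with no return statement returns None

NoneType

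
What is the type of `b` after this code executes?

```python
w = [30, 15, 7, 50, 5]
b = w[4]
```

Indexing a list of ints returns int (w[4] = 5)

int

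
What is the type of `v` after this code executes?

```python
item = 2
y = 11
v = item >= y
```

Comparison operators return bool

bool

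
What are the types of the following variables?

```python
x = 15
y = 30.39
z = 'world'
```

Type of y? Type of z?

y is float; z is str

float, str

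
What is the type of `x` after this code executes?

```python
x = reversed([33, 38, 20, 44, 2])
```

reversed() on a list returns a list_reverseiterator

list_reverseiterator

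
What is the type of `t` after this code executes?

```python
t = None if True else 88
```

Ternary: condition is True, if branch (None) taken → NoneType

NoneType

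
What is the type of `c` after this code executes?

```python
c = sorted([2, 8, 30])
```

sorted() always returns list

list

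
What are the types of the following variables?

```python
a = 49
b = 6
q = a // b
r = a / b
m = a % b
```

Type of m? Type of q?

int % int returns int; int // int returns int

int, int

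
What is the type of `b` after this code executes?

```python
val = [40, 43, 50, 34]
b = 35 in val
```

'in' operator returns bool

bool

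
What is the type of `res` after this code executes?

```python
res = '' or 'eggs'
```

'or' returns first truthy value ('eggs', which is str)

str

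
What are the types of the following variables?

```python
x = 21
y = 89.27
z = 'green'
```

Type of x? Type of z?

x is int; z is str

int, str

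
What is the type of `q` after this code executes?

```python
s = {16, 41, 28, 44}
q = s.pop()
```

Popping from a set of ints returns int

int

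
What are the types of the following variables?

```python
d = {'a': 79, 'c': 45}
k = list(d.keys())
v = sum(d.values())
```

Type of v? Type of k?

sum of int values returns int; list(...) returns list

int, list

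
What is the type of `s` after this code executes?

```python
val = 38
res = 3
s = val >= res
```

Comparison operators return bool

bool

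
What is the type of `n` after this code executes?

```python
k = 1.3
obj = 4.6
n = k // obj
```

float // float returns float (floor division preserves float type)

float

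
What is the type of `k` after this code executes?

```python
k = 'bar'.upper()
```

str.upper() returns str

str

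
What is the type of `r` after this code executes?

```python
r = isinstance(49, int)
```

isinstance() returns bool

bool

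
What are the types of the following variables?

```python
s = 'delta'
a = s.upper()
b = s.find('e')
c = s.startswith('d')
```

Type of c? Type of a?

str.startswith() returns bool; str.upper() returns str

bool, str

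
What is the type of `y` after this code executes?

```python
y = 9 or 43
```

'or' returns the first truthy value (9, which is int)

int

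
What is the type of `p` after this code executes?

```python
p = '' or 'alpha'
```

'or' returns first truthy value ('alpha', which is str)

str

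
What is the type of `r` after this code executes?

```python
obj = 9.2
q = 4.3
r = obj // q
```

float // float returns float (floor division preserves float type)

float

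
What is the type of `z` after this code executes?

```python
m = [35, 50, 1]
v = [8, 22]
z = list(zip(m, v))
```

list(zip(...)) returns a list of tuples

list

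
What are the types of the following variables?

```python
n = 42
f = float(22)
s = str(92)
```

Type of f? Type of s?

f is float; s is str

float, str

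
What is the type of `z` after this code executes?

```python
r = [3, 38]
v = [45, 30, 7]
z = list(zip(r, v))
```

list(zip(...)) returns a list of tuples

list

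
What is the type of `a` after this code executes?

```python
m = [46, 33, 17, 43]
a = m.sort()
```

list.sort() returns None (sorts in place)

NoneType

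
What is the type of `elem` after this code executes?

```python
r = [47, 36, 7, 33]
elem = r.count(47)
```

list.count() returns int

int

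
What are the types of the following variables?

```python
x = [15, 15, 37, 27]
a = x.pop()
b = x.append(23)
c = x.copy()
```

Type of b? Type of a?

list.append() returns None; list.pop() returns the element (int)

NoneType, int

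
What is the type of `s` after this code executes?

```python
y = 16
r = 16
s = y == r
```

Equality comparison returns bool

bool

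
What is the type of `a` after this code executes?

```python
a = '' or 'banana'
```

'or' returns first truthy value ('banana', which is str)

str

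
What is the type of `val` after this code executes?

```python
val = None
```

None has type NoneType

NoneType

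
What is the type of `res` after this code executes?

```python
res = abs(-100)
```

abs() of int returns int

int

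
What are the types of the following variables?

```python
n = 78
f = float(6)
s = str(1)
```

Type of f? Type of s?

f is float; s is str

float, str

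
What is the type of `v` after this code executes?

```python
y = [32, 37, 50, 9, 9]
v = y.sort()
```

list.sort() returns None (sorts in place)

NoneType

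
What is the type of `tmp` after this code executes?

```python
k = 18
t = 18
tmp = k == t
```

Equality comparison returns bool

bool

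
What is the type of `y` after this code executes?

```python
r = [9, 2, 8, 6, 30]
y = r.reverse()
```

list.reverse() returns None

NoneType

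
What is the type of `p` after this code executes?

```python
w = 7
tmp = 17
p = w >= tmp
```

Comparison operators return bool

bool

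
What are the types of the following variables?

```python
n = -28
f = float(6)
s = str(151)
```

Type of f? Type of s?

f is float; s is str

float, str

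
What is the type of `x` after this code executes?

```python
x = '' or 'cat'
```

'or' returns first truthy value ('cat', which is str)

str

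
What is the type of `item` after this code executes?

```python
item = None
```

None has type NoneType

NoneType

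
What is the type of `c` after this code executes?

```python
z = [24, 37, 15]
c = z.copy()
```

list.copy() returns list

list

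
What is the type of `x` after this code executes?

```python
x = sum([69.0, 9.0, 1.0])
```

sum() of floats returns float

float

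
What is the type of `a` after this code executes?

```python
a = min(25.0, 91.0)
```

min() of floats returns float

float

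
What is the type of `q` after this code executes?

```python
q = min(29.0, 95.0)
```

min() of floats returns float

float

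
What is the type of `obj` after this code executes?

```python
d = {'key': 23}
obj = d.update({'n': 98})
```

dict.update() returns None

NoneType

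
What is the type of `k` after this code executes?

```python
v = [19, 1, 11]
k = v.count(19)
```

list.count() returns int

int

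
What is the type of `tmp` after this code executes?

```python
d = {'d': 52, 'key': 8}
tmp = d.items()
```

dict.items() returns a dict_items view

dict_items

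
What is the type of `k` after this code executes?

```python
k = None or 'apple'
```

'or' with None returns the other value ('apple', str)

str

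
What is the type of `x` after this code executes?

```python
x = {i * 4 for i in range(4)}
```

A set comprehension {expr for x in iterable} produces a set

set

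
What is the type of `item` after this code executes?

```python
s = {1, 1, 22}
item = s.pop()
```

Popping from a set of ints returns int

int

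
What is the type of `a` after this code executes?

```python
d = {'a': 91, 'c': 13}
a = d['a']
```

Accessing dict[str, int] with key 'a' returns int value 91

int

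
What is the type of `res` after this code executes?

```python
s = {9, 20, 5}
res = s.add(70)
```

set.add() returns None (mutates in place)

NoneType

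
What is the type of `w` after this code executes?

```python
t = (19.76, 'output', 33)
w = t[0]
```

Index 0 of tuple is 19.76 which is float

float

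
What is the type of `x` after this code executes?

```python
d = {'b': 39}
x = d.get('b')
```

dict.get() returns the value (int) when key is found

int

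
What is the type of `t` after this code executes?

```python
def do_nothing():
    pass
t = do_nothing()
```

A function with no return statement returns None

NoneType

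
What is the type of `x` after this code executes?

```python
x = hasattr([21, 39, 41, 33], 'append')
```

hasattr() returns bool

bool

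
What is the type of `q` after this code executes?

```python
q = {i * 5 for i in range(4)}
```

A set comprehension {expr for x in iterable} produces a set

set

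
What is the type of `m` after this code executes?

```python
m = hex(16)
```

hex() returns str representation

str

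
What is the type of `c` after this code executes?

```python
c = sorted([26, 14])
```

sorted() always returns list

list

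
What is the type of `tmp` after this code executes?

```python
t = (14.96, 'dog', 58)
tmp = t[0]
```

Index 0 of tuple is 14.96 which is float

float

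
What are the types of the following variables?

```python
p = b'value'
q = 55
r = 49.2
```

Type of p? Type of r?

p is bytes; r is float

bytes, float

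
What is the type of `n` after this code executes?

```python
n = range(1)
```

range() returns a range object

range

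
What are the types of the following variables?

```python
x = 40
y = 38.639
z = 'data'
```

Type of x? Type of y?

x is int; y is float

int, float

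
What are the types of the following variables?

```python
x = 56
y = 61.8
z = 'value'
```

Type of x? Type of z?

x is int; z is str

int, str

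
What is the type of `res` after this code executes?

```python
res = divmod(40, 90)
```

divmod() returns a tuple (quotient, remainder)

tuple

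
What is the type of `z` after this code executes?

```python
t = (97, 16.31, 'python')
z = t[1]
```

Index 1 of tuple is 16.31 which is float

float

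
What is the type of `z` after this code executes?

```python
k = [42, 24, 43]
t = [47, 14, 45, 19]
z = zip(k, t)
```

zip() returns a zip iterator object

zip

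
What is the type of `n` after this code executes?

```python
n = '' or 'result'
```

'or' returns first truthy value ('result', which is str)

str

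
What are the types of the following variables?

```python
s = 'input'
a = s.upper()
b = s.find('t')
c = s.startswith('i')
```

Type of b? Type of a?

str.find() returns int; str.upper() returns str

int, str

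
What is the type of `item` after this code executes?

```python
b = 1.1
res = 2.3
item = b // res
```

float // float returns float (floor division preserves float type)

float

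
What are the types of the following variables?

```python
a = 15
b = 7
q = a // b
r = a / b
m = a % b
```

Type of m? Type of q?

int % int returns int; int // int returns int

int, int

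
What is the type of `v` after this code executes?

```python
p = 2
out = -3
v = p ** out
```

int ** negative int returns float

float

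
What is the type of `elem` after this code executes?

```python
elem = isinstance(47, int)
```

isinstance() returns bool

bool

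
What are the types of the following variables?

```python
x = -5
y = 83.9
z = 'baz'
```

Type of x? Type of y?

x is int; y is float

int, float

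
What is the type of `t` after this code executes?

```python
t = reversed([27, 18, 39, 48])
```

reversed() on a list returns a list_reverseiterator

list_reverseiterator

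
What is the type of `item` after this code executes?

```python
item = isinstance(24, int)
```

isinstance() returns bool

bool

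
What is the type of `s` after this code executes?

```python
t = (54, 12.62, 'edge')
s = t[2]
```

Index 2 of tuple is 'edge' which is str

str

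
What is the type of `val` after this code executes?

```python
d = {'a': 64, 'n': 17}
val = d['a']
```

Accessing dict[str, int] with key 'a' returns int value 64

int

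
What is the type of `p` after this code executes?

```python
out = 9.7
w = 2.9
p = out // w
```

float // float returns float (floor division preserves float type)

float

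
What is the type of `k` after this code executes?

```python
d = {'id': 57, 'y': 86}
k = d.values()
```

.values() returns a dict_values view object

dict_values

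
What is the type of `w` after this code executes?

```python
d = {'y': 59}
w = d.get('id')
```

dict.get() returns None when key 'id' is not found and no default given

NoneType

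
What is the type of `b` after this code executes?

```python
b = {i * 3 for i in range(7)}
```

A set comprehension {expr for x in iterable} produces a set

set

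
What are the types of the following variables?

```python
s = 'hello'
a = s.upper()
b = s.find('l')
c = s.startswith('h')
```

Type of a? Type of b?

str.upper() returns str; str.find() returns int

str, int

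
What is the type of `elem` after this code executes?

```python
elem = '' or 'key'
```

'or' returns first truthy value ('key', which is str)

str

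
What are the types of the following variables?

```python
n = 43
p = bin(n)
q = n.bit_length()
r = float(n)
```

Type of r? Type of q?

float() returns float; int.bit_length() returns int

float, int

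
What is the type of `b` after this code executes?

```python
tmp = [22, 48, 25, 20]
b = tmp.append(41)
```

list.append() returns None (mutates in place)

NoneType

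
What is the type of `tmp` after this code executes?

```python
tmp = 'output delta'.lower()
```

str.lower() returns str

str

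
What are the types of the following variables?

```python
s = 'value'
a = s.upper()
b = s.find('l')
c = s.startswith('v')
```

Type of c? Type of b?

str.startswith() returns bool; str.find() returns int

bool, int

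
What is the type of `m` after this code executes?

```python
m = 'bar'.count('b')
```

str.count() returns int

int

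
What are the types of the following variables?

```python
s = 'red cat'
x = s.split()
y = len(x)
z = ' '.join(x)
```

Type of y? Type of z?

len() returns int; str.join() returns str

int, str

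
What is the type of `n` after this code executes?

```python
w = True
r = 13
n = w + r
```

bool + int returns int (True is 1, so 1 + 13 = 14)

int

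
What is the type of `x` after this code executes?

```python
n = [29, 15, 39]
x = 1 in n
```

'in' operator returns bool

bool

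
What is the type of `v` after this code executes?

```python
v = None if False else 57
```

Ternary: condition is False, else branch (57) taken → int

int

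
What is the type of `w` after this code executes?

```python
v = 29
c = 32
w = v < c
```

Comparison operators return bool

bool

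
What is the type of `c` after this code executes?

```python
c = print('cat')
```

print() returns None

NoneType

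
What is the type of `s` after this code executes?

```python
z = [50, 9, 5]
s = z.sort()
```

list.sort() returns None (sorts in place)

NoneType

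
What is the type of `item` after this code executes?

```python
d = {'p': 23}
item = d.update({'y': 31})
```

dict.update() returns None

NoneType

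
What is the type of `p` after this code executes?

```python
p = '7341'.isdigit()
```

str.isdigit() returns bool

bool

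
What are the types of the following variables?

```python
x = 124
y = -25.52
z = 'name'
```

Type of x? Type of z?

x is int; z is str

int, str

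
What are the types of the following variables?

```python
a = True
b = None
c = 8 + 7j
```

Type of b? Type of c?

b is NoneType; c is complex

NoneType, complex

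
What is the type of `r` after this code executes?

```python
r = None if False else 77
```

Ternary: condition is False, else branch (77) taken → int

int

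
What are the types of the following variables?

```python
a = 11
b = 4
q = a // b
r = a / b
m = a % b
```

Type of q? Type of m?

int // int returns int; int % int returns int

int, int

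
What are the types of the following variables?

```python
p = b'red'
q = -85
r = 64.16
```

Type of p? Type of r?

p is bytes; r is float

bytes, float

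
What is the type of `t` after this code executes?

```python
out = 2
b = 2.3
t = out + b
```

int + float returns float (2 + 2.3 = 4.3)

float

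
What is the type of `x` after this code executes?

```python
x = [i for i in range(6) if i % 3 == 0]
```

A list comprehension [...] produces a list

list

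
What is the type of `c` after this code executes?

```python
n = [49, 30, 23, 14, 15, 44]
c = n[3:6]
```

Slicing a list always returns a list

list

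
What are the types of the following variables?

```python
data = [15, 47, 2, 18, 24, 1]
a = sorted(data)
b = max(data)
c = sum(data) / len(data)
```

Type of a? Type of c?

sorted() returns list; int / int returns float

list, float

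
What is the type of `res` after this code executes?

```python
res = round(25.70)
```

round() with no ndigits arg returns int

int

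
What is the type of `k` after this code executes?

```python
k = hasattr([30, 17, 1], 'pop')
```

hasattr() returns bool

bool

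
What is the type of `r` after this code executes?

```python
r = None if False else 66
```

Ternary: condition is False, else branch (66) taken → int

int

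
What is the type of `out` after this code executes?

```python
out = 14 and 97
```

'and' returns the last value when all truthy (97, which is int)

int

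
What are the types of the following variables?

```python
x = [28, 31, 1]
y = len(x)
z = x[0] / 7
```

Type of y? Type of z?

len() returns int; int / int returns float

int, float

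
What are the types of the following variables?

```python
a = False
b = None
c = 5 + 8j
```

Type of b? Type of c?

b is NoneType; c is complex

NoneType, complex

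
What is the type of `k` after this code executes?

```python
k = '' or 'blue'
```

'or' returns first truthy value ('blue', which is str)

str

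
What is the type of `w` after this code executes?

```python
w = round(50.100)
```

round() with no ndigits arg returns int

int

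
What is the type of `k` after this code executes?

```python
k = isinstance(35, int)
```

isinstance() returns bool

bool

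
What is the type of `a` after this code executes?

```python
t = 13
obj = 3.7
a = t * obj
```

int * float returns float (13 * 3.7 = 48.1)

float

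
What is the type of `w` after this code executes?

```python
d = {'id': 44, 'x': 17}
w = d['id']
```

Accessing dict[str, int] with key 'id' returns int value 44

int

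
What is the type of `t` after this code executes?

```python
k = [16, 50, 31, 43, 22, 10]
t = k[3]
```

Indexing a list of ints returns int (k[3] = 43)

int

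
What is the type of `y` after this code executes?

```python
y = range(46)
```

range() returns a range object

range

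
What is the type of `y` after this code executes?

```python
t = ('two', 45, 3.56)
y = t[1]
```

Index 1 of tuple is 45 which is int

int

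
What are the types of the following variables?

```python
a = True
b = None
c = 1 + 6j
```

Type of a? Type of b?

a is bool; b is NoneType

bool, NoneType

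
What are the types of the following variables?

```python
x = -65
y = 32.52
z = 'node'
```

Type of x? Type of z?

x is int; z is str

int, str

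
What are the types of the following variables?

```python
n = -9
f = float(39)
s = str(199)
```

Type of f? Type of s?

f is float; s is str

float, str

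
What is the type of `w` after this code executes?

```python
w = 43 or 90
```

'or' returns the first truthy value (43, which is int)

int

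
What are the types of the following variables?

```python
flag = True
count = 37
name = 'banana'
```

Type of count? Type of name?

count is int; name is str

int, str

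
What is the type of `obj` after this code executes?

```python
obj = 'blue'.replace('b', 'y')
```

str.replace() returns str

str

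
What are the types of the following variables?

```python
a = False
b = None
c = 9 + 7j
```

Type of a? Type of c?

a is bool; c is complex

bool, complex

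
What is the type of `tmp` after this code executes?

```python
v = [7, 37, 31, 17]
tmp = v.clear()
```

list.clear() returns None

NoneType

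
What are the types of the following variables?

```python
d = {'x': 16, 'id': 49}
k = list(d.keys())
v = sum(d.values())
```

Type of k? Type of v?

list(...) returns list; sum of int values returns int

list, int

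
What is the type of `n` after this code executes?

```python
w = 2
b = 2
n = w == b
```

Equality comparison returns bool

bool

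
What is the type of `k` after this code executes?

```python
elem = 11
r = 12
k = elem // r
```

int // int returns int (11 // 12 = 0)

int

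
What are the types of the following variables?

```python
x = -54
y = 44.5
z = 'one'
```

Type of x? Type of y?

x is int; y is float

int, float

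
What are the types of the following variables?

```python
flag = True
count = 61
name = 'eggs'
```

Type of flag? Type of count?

flag is bool; count is int

bool, int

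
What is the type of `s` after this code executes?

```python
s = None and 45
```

'and' returns first falsy value (None)

NoneType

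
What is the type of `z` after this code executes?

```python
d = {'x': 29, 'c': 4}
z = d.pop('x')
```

dict.pop() returns the value (int)

int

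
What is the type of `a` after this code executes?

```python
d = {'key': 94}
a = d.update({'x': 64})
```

dict.update() returns None

NoneType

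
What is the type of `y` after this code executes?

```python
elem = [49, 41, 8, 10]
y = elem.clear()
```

list.clear() returns None

NoneType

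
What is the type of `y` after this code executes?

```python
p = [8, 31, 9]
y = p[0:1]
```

Slicing a list always returns a list

list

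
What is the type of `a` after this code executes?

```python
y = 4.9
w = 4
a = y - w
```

float - int returns float (4.9 - 4 = 0.9)

float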